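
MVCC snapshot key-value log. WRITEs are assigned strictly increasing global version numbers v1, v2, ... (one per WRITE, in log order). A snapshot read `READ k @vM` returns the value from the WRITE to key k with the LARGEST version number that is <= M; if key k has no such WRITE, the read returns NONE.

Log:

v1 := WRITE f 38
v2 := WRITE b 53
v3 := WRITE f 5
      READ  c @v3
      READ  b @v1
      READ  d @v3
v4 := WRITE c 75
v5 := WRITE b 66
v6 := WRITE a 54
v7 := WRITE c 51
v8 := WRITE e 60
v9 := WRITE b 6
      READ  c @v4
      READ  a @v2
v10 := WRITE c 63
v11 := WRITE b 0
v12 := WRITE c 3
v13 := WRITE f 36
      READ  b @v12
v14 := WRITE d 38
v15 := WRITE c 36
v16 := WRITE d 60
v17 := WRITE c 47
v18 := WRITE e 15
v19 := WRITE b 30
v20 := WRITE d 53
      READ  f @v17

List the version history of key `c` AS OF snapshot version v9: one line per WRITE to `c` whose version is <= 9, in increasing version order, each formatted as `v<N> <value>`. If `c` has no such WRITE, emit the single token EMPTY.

Answer: v4 75
v7 51

Derivation:
Scan writes for key=c with version <= 9:
  v1 WRITE f 38 -> skip
  v2 WRITE b 53 -> skip
  v3 WRITE f 5 -> skip
  v4 WRITE c 75 -> keep
  v5 WRITE b 66 -> skip
  v6 WRITE a 54 -> skip
  v7 WRITE c 51 -> keep
  v8 WRITE e 60 -> skip
  v9 WRITE b 6 -> skip
  v10 WRITE c 63 -> drop (> snap)
  v11 WRITE b 0 -> skip
  v12 WRITE c 3 -> drop (> snap)
  v13 WRITE f 36 -> skip
  v14 WRITE d 38 -> skip
  v15 WRITE c 36 -> drop (> snap)
  v16 WRITE d 60 -> skip
  v17 WRITE c 47 -> drop (> snap)
  v18 WRITE e 15 -> skip
  v19 WRITE b 30 -> skip
  v20 WRITE d 53 -> skip
Collected: [(4, 75), (7, 51)]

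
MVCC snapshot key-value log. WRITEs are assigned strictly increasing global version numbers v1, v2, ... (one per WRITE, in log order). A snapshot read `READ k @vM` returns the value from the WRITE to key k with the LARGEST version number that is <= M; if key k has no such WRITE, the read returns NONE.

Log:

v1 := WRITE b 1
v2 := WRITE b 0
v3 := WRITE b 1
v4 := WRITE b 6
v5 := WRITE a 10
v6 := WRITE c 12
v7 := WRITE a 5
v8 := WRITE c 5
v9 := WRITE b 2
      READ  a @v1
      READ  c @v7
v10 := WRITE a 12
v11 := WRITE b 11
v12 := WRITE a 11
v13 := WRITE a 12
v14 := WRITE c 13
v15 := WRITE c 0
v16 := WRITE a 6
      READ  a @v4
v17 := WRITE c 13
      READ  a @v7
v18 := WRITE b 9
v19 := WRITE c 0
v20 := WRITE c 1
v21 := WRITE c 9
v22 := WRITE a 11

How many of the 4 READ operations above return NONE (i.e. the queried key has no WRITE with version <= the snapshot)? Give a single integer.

v1: WRITE b=1  (b history now [(1, 1)])
v2: WRITE b=0  (b history now [(1, 1), (2, 0)])
v3: WRITE b=1  (b history now [(1, 1), (2, 0), (3, 1)])
v4: WRITE b=6  (b history now [(1, 1), (2, 0), (3, 1), (4, 6)])
v5: WRITE a=10  (a history now [(5, 10)])
v6: WRITE c=12  (c history now [(6, 12)])
v7: WRITE a=5  (a history now [(5, 10), (7, 5)])
v8: WRITE c=5  (c history now [(6, 12), (8, 5)])
v9: WRITE b=2  (b history now [(1, 1), (2, 0), (3, 1), (4, 6), (9, 2)])
READ a @v1: history=[(5, 10), (7, 5)] -> no version <= 1 -> NONE
READ c @v7: history=[(6, 12), (8, 5)] -> pick v6 -> 12
v10: WRITE a=12  (a history now [(5, 10), (7, 5), (10, 12)])
v11: WRITE b=11  (b history now [(1, 1), (2, 0), (3, 1), (4, 6), (9, 2), (11, 11)])
v12: WRITE a=11  (a history now [(5, 10), (7, 5), (10, 12), (12, 11)])
v13: WRITE a=12  (a history now [(5, 10), (7, 5), (10, 12), (12, 11), (13, 12)])
v14: WRITE c=13  (c history now [(6, 12), (8, 5), (14, 13)])
v15: WRITE c=0  (c history now [(6, 12), (8, 5), (14, 13), (15, 0)])
v16: WRITE a=6  (a history now [(5, 10), (7, 5), (10, 12), (12, 11), (13, 12), (16, 6)])
READ a @v4: history=[(5, 10), (7, 5), (10, 12), (12, 11), (13, 12), (16, 6)] -> no version <= 4 -> NONE
v17: WRITE c=13  (c history now [(6, 12), (8, 5), (14, 13), (15, 0), (17, 13)])
READ a @v7: history=[(5, 10), (7, 5), (10, 12), (12, 11), (13, 12), (16, 6)] -> pick v7 -> 5
v18: WRITE b=9  (b history now [(1, 1), (2, 0), (3, 1), (4, 6), (9, 2), (11, 11), (18, 9)])
v19: WRITE c=0  (c history now [(6, 12), (8, 5), (14, 13), (15, 0), (17, 13), (19, 0)])
v20: WRITE c=1  (c history now [(6, 12), (8, 5), (14, 13), (15, 0), (17, 13), (19, 0), (20, 1)])
v21: WRITE c=9  (c history now [(6, 12), (8, 5), (14, 13), (15, 0), (17, 13), (19, 0), (20, 1), (21, 9)])
v22: WRITE a=11  (a history now [(5, 10), (7, 5), (10, 12), (12, 11), (13, 12), (16, 6), (22, 11)])
Read results in order: ['NONE', '12', 'NONE', '5']
NONE count = 2

Answer: 2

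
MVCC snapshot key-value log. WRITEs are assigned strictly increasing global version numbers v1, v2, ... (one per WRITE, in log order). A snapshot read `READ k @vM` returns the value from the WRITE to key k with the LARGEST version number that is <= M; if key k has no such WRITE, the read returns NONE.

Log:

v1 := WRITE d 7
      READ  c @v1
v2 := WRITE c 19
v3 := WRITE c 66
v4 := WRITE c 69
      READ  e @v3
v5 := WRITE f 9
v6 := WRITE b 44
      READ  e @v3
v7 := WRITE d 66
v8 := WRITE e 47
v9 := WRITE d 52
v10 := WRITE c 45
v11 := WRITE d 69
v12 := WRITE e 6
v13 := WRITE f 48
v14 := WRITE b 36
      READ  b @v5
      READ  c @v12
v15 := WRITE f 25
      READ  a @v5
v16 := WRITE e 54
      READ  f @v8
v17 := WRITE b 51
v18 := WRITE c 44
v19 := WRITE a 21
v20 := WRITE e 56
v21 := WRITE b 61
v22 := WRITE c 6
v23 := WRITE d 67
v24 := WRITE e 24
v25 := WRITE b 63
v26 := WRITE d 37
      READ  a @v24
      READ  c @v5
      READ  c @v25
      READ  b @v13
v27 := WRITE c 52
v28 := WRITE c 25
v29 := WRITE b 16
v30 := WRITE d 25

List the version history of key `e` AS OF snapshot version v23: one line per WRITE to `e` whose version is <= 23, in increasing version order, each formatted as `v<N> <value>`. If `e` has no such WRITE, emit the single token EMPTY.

Answer: v8 47
v12 6
v16 54
v20 56

Derivation:
Scan writes for key=e with version <= 23:
  v1 WRITE d 7 -> skip
  v2 WRITE c 19 -> skip
  v3 WRITE c 66 -> skip
  v4 WRITE c 69 -> skip
  v5 WRITE f 9 -> skip
  v6 WRITE b 44 -> skip
  v7 WRITE d 66 -> skip
  v8 WRITE e 47 -> keep
  v9 WRITE d 52 -> skip
  v10 WRITE c 45 -> skip
  v11 WRITE d 69 -> skip
  v12 WRITE e 6 -> keep
  v13 WRITE f 48 -> skip
  v14 WRITE b 36 -> skip
  v15 WRITE f 25 -> skip
  v16 WRITE e 54 -> keep
  v17 WRITE b 51 -> skip
  v18 WRITE c 44 -> skip
  v19 WRITE a 21 -> skip
  v20 WRITE e 56 -> keep
  v21 WRITE b 61 -> skip
  v22 WRITE c 6 -> skip
  v23 WRITE d 67 -> skip
  v24 WRITE e 24 -> drop (> snap)
  v25 WRITE b 63 -> skip
  v26 WRITE d 37 -> skip
  v27 WRITE c 52 -> skip
  v28 WRITE c 25 -> skip
  v29 WRITE b 16 -> skip
  v30 WRITE d 25 -> skip
Collected: [(8, 47), (12, 6), (16, 54), (20, 56)]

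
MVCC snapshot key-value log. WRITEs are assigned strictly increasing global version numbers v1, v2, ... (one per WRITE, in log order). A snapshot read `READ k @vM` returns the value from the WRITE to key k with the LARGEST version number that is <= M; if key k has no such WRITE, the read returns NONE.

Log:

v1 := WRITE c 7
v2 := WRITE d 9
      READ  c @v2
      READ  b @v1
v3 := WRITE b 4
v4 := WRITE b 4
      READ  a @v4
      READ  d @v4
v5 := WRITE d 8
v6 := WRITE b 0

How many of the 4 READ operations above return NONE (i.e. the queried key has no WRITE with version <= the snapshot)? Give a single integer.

Answer: 2

Derivation:
v1: WRITE c=7  (c history now [(1, 7)])
v2: WRITE d=9  (d history now [(2, 9)])
READ c @v2: history=[(1, 7)] -> pick v1 -> 7
READ b @v1: history=[] -> no version <= 1 -> NONE
v3: WRITE b=4  (b history now [(3, 4)])
v4: WRITE b=4  (b history now [(3, 4), (4, 4)])
READ a @v4: history=[] -> no version <= 4 -> NONE
READ d @v4: history=[(2, 9)] -> pick v2 -> 9
v5: WRITE d=8  (d history now [(2, 9), (5, 8)])
v6: WRITE b=0  (b history now [(3, 4), (4, 4), (6, 0)])
Read results in order: ['7', 'NONE', 'NONE', '9']
NONE count = 2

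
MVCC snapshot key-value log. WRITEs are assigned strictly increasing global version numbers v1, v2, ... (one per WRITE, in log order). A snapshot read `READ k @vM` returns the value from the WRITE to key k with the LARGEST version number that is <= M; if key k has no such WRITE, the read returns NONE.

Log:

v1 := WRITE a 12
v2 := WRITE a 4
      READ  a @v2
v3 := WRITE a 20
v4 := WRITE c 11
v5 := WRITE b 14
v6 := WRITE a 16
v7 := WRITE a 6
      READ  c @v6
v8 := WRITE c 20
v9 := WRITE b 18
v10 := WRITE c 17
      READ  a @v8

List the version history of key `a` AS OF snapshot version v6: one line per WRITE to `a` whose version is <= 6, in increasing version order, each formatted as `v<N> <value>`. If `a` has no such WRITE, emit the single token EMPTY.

Answer: v1 12
v2 4
v3 20
v6 16

Derivation:
Scan writes for key=a with version <= 6:
  v1 WRITE a 12 -> keep
  v2 WRITE a 4 -> keep
  v3 WRITE a 20 -> keep
  v4 WRITE c 11 -> skip
  v5 WRITE b 14 -> skip
  v6 WRITE a 16 -> keep
  v7 WRITE a 6 -> drop (> snap)
  v8 WRITE c 20 -> skip
  v9 WRITE b 18 -> skip
  v10 WRITE c 17 -> skip
Collected: [(1, 12), (2, 4), (3, 20), (6, 16)]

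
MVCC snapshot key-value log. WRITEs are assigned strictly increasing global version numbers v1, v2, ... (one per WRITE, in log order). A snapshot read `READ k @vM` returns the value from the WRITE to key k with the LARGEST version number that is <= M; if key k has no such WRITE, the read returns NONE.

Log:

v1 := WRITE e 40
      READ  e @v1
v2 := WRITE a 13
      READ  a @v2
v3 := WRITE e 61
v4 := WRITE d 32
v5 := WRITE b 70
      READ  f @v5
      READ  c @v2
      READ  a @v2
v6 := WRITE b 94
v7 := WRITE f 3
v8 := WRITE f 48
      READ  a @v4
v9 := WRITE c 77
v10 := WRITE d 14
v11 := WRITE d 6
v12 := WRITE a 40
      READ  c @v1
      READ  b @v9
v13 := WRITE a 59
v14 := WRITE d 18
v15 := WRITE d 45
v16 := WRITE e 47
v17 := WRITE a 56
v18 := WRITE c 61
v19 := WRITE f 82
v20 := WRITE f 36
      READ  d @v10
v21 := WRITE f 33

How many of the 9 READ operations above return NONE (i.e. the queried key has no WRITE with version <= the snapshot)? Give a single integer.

Answer: 3

Derivation:
v1: WRITE e=40  (e history now [(1, 40)])
READ e @v1: history=[(1, 40)] -> pick v1 -> 40
v2: WRITE a=13  (a history now [(2, 13)])
READ a @v2: history=[(2, 13)] -> pick v2 -> 13
v3: WRITE e=61  (e history now [(1, 40), (3, 61)])
v4: WRITE d=32  (d history now [(4, 32)])
v5: WRITE b=70  (b history now [(5, 70)])
READ f @v5: history=[] -> no version <= 5 -> NONE
READ c @v2: history=[] -> no version <= 2 -> NONE
READ a @v2: history=[(2, 13)] -> pick v2 -> 13
v6: WRITE b=94  (b history now [(5, 70), (6, 94)])
v7: WRITE f=3  (f history now [(7, 3)])
v8: WRITE f=48  (f history now [(7, 3), (8, 48)])
READ a @v4: history=[(2, 13)] -> pick v2 -> 13
v9: WRITE c=77  (c history now [(9, 77)])
v10: WRITE d=14  (d history now [(4, 32), (10, 14)])
v11: WRITE d=6  (d history now [(4, 32), (10, 14), (11, 6)])
v12: WRITE a=40  (a history now [(2, 13), (12, 40)])
READ c @v1: history=[(9, 77)] -> no version <= 1 -> NONE
READ b @v9: history=[(5, 70), (6, 94)] -> pick v6 -> 94
v13: WRITE a=59  (a history now [(2, 13), (12, 40), (13, 59)])
v14: WRITE d=18  (d history now [(4, 32), (10, 14), (11, 6), (14, 18)])
v15: WRITE d=45  (d history now [(4, 32), (10, 14), (11, 6), (14, 18), (15, 45)])
v16: WRITE e=47  (e history now [(1, 40), (3, 61), (16, 47)])
v17: WRITE a=56  (a history now [(2, 13), (12, 40), (13, 59), (17, 56)])
v18: WRITE c=61  (c history now [(9, 77), (18, 61)])
v19: WRITE f=82  (f history now [(7, 3), (8, 48), (19, 82)])
v20: WRITE f=36  (f history now [(7, 3), (8, 48), (19, 82), (20, 36)])
READ d @v10: history=[(4, 32), (10, 14), (11, 6), (14, 18), (15, 45)] -> pick v10 -> 14
v21: WRITE f=33  (f history now [(7, 3), (8, 48), (19, 82), (20, 36), (21, 33)])
Read results in order: ['40', '13', 'NONE', 'NONE', '13', '13', 'NONE', '94', '14']
NONE count = 3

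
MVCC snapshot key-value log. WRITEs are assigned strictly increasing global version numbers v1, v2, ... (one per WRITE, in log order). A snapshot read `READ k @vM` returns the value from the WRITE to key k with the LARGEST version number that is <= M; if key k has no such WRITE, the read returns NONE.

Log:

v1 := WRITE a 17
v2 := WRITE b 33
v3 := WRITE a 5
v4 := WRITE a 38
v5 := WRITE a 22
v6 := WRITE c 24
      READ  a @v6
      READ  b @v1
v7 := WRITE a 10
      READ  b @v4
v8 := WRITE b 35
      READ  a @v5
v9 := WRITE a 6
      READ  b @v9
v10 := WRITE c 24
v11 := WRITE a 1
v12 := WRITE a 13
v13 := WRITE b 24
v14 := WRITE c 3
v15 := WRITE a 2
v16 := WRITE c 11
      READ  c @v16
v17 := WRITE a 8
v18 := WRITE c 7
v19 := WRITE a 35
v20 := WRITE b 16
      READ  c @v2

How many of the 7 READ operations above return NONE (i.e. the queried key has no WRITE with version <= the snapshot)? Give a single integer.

Answer: 2

Derivation:
v1: WRITE a=17  (a history now [(1, 17)])
v2: WRITE b=33  (b history now [(2, 33)])
v3: WRITE a=5  (a history now [(1, 17), (3, 5)])
v4: WRITE a=38  (a history now [(1, 17), (3, 5), (4, 38)])
v5: WRITE a=22  (a history now [(1, 17), (3, 5), (4, 38), (5, 22)])
v6: WRITE c=24  (c history now [(6, 24)])
READ a @v6: history=[(1, 17), (3, 5), (4, 38), (5, 22)] -> pick v5 -> 22
READ b @v1: history=[(2, 33)] -> no version <= 1 -> NONE
v7: WRITE a=10  (a history now [(1, 17), (3, 5), (4, 38), (5, 22), (7, 10)])
READ b @v4: history=[(2, 33)] -> pick v2 -> 33
v8: WRITE b=35  (b history now [(2, 33), (8, 35)])
READ a @v5: history=[(1, 17), (3, 5), (4, 38), (5, 22), (7, 10)] -> pick v5 -> 22
v9: WRITE a=6  (a history now [(1, 17), (3, 5), (4, 38), (5, 22), (7, 10), (9, 6)])
READ b @v9: history=[(2, 33), (8, 35)] -> pick v8 -> 35
v10: WRITE c=24  (c history now [(6, 24), (10, 24)])
v11: WRITE a=1  (a history now [(1, 17), (3, 5), (4, 38), (5, 22), (7, 10), (9, 6), (11, 1)])
v12: WRITE a=13  (a history now [(1, 17), (3, 5), (4, 38), (5, 22), (7, 10), (9, 6), (11, 1), (12, 13)])
v13: WRITE b=24  (b history now [(2, 33), (8, 35), (13, 24)])
v14: WRITE c=3  (c history now [(6, 24), (10, 24), (14, 3)])
v15: WRITE a=2  (a history now [(1, 17), (3, 5), (4, 38), (5, 22), (7, 10), (9, 6), (11, 1), (12, 13), (15, 2)])
v16: WRITE c=11  (c history now [(6, 24), (10, 24), (14, 3), (16, 11)])
READ c @v16: history=[(6, 24), (10, 24), (14, 3), (16, 11)] -> pick v16 -> 11
v17: WRITE a=8  (a history now [(1, 17), (3, 5), (4, 38), (5, 22), (7, 10), (9, 6), (11, 1), (12, 13), (15, 2), (17, 8)])
v18: WRITE c=7  (c history now [(6, 24), (10, 24), (14, 3), (16, 11), (18, 7)])
v19: WRITE a=35  (a history now [(1, 17), (3, 5), (4, 38), (5, 22), (7, 10), (9, 6), (11, 1), (12, 13), (15, 2), (17, 8), (19, 35)])
v20: WRITE b=16  (b history now [(2, 33), (8, 35), (13, 24), (20, 16)])
READ c @v2: history=[(6, 24), (10, 24), (14, 3), (16, 11), (18, 7)] -> no version <= 2 -> NONE
Read results in order: ['22', 'NONE', '33', '22', '35', '11', 'NONE']
NONE count = 2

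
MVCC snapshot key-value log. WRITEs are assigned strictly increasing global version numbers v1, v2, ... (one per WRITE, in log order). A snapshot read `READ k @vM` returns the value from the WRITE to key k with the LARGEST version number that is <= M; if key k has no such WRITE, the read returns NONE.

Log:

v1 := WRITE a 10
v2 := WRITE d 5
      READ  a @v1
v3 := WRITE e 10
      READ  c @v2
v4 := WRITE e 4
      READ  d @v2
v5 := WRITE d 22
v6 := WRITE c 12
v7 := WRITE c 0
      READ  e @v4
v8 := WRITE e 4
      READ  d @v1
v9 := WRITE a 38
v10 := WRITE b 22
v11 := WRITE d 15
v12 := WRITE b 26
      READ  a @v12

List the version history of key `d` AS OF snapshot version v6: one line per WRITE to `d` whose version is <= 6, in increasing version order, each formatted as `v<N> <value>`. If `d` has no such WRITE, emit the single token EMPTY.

Scan writes for key=d with version <= 6:
  v1 WRITE a 10 -> skip
  v2 WRITE d 5 -> keep
  v3 WRITE e 10 -> skip
  v4 WRITE e 4 -> skip
  v5 WRITE d 22 -> keep
  v6 WRITE c 12 -> skip
  v7 WRITE c 0 -> skip
  v8 WRITE e 4 -> skip
  v9 WRITE a 38 -> skip
  v10 WRITE b 22 -> skip
  v11 WRITE d 15 -> drop (> snap)
  v12 WRITE b 26 -> skip
Collected: [(2, 5), (5, 22)]

Answer: v2 5
v5 22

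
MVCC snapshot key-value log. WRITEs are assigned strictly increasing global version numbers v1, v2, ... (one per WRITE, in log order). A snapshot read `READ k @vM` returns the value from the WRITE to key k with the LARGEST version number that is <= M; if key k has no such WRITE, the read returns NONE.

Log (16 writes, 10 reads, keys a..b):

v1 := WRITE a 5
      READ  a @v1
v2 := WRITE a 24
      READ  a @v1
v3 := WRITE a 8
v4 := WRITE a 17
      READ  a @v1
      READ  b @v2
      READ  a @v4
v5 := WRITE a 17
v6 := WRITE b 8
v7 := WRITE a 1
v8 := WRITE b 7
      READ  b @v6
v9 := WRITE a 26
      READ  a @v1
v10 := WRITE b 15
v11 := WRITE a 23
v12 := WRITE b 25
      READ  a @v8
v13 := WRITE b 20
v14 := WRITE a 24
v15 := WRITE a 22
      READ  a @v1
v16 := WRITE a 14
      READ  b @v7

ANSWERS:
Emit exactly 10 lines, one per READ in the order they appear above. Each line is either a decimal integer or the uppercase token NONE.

v1: WRITE a=5  (a history now [(1, 5)])
READ a @v1: history=[(1, 5)] -> pick v1 -> 5
v2: WRITE a=24  (a history now [(1, 5), (2, 24)])
READ a @v1: history=[(1, 5), (2, 24)] -> pick v1 -> 5
v3: WRITE a=8  (a history now [(1, 5), (2, 24), (3, 8)])
v4: WRITE a=17  (a history now [(1, 5), (2, 24), (3, 8), (4, 17)])
READ a @v1: history=[(1, 5), (2, 24), (3, 8), (4, 17)] -> pick v1 -> 5
READ b @v2: history=[] -> no version <= 2 -> NONE
READ a @v4: history=[(1, 5), (2, 24), (3, 8), (4, 17)] -> pick v4 -> 17
v5: WRITE a=17  (a history now [(1, 5), (2, 24), (3, 8), (4, 17), (5, 17)])
v6: WRITE b=8  (b history now [(6, 8)])
v7: WRITE a=1  (a history now [(1, 5), (2, 24), (3, 8), (4, 17), (5, 17), (7, 1)])
v8: WRITE b=7  (b history now [(6, 8), (8, 7)])
READ b @v6: history=[(6, 8), (8, 7)] -> pick v6 -> 8
v9: WRITE a=26  (a history now [(1, 5), (2, 24), (3, 8), (4, 17), (5, 17), (7, 1), (9, 26)])
READ a @v1: history=[(1, 5), (2, 24), (3, 8), (4, 17), (5, 17), (7, 1), (9, 26)] -> pick v1 -> 5
v10: WRITE b=15  (b history now [(6, 8), (8, 7), (10, 15)])
v11: WRITE a=23  (a history now [(1, 5), (2, 24), (3, 8), (4, 17), (5, 17), (7, 1), (9, 26), (11, 23)])
v12: WRITE b=25  (b history now [(6, 8), (8, 7), (10, 15), (12, 25)])
READ a @v8: history=[(1, 5), (2, 24), (3, 8), (4, 17), (5, 17), (7, 1), (9, 26), (11, 23)] -> pick v7 -> 1
v13: WRITE b=20  (b history now [(6, 8), (8, 7), (10, 15), (12, 25), (13, 20)])
v14: WRITE a=24  (a history now [(1, 5), (2, 24), (3, 8), (4, 17), (5, 17), (7, 1), (9, 26), (11, 23), (14, 24)])
v15: WRITE a=22  (a history now [(1, 5), (2, 24), (3, 8), (4, 17), (5, 17), (7, 1), (9, 26), (11, 23), (14, 24), (15, 22)])
READ a @v1: history=[(1, 5), (2, 24), (3, 8), (4, 17), (5, 17), (7, 1), (9, 26), (11, 23), (14, 24), (15, 22)] -> pick v1 -> 5
v16: WRITE a=14  (a history now [(1, 5), (2, 24), (3, 8), (4, 17), (5, 17), (7, 1), (9, 26), (11, 23), (14, 24), (15, 22), (16, 14)])
READ b @v7: history=[(6, 8), (8, 7), (10, 15), (12, 25), (13, 20)] -> pick v6 -> 8

Answer: 5
5
5
NONE
17
8
5
1
5
8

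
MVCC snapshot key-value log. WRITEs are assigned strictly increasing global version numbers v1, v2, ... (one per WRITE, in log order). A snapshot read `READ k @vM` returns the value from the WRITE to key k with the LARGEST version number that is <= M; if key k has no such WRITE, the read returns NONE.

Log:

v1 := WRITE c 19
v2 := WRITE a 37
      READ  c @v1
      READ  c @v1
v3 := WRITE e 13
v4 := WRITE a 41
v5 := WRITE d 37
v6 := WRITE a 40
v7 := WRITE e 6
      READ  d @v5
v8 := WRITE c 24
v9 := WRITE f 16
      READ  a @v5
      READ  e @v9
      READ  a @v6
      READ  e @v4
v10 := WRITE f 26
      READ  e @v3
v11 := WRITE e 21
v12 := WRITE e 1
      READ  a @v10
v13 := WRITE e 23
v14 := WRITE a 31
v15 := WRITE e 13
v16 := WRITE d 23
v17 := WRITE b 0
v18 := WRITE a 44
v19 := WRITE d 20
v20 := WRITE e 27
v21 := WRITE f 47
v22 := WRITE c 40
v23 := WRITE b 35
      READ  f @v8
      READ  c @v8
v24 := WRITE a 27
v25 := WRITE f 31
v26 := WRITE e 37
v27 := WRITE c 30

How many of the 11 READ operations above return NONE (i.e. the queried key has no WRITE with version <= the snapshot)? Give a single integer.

Answer: 1

Derivation:
v1: WRITE c=19  (c history now [(1, 19)])
v2: WRITE a=37  (a history now [(2, 37)])
READ c @v1: history=[(1, 19)] -> pick v1 -> 19
READ c @v1: history=[(1, 19)] -> pick v1 -> 19
v3: WRITE e=13  (e history now [(3, 13)])
v4: WRITE a=41  (a history now [(2, 37), (4, 41)])
v5: WRITE d=37  (d history now [(5, 37)])
v6: WRITE a=40  (a history now [(2, 37), (4, 41), (6, 40)])
v7: WRITE e=6  (e history now [(3, 13), (7, 6)])
READ d @v5: history=[(5, 37)] -> pick v5 -> 37
v8: WRITE c=24  (c history now [(1, 19), (8, 24)])
v9: WRITE f=16  (f history now [(9, 16)])
READ a @v5: history=[(2, 37), (4, 41), (6, 40)] -> pick v4 -> 41
READ e @v9: history=[(3, 13), (7, 6)] -> pick v7 -> 6
READ a @v6: history=[(2, 37), (4, 41), (6, 40)] -> pick v6 -> 40
READ e @v4: history=[(3, 13), (7, 6)] -> pick v3 -> 13
v10: WRITE f=26  (f history now [(9, 16), (10, 26)])
READ e @v3: history=[(3, 13), (7, 6)] -> pick v3 -> 13
v11: WRITE e=21  (e history now [(3, 13), (7, 6), (11, 21)])
v12: WRITE e=1  (e history now [(3, 13), (7, 6), (11, 21), (12, 1)])
READ a @v10: history=[(2, 37), (4, 41), (6, 40)] -> pick v6 -> 40
v13: WRITE e=23  (e history now [(3, 13), (7, 6), (11, 21), (12, 1), (13, 23)])
v14: WRITE a=31  (a history now [(2, 37), (4, 41), (6, 40), (14, 31)])
v15: WRITE e=13  (e history now [(3, 13), (7, 6), (11, 21), (12, 1), (13, 23), (15, 13)])
v16: WRITE d=23  (d history now [(5, 37), (16, 23)])
v17: WRITE b=0  (b history now [(17, 0)])
v18: WRITE a=44  (a history now [(2, 37), (4, 41), (6, 40), (14, 31), (18, 44)])
v19: WRITE d=20  (d history now [(5, 37), (16, 23), (19, 20)])
v20: WRITE e=27  (e history now [(3, 13), (7, 6), (11, 21), (12, 1), (13, 23), (15, 13), (20, 27)])
v21: WRITE f=47  (f history now [(9, 16), (10, 26), (21, 47)])
v22: WRITE c=40  (c history now [(1, 19), (8, 24), (22, 40)])
v23: WRITE b=35  (b history now [(17, 0), (23, 35)])
READ f @v8: history=[(9, 16), (10, 26), (21, 47)] -> no version <= 8 -> NONE
READ c @v8: history=[(1, 19), (8, 24), (22, 40)] -> pick v8 -> 24
v24: WRITE a=27  (a history now [(2, 37), (4, 41), (6, 40), (14, 31), (18, 44), (24, 27)])
v25: WRITE f=31  (f history now [(9, 16), (10, 26), (21, 47), (25, 31)])
v26: WRITE e=37  (e history now [(3, 13), (7, 6), (11, 21), (12, 1), (13, 23), (15, 13), (20, 27), (26, 37)])
v27: WRITE c=30  (c history now [(1, 19), (8, 24), (22, 40), (27, 30)])
Read results in order: ['19', '19', '37', '41', '6', '40', '13', '13', '40', 'NONE', '24']
NONE count = 1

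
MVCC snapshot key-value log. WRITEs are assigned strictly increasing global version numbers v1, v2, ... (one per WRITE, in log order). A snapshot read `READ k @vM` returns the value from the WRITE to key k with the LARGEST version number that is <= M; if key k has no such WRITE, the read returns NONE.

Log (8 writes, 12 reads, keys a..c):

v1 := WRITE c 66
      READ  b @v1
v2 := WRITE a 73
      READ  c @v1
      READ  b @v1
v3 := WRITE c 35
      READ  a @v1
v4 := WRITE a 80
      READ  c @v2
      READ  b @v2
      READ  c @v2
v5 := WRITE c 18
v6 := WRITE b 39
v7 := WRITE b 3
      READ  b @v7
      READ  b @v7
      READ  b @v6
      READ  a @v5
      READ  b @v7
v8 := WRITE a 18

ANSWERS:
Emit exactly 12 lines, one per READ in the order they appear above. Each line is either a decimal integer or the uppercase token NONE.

Answer: NONE
66
NONE
NONE
66
NONE
66
3
3
39
80
3

Derivation:
v1: WRITE c=66  (c history now [(1, 66)])
READ b @v1: history=[] -> no version <= 1 -> NONE
v2: WRITE a=73  (a history now [(2, 73)])
READ c @v1: history=[(1, 66)] -> pick v1 -> 66
READ b @v1: history=[] -> no version <= 1 -> NONE
v3: WRITE c=35  (c history now [(1, 66), (3, 35)])
READ a @v1: history=[(2, 73)] -> no version <= 1 -> NONE
v4: WRITE a=80  (a history now [(2, 73), (4, 80)])
READ c @v2: history=[(1, 66), (3, 35)] -> pick v1 -> 66
READ b @v2: history=[] -> no version <= 2 -> NONE
READ c @v2: history=[(1, 66), (3, 35)] -> pick v1 -> 66
v5: WRITE c=18  (c history now [(1, 66), (3, 35), (5, 18)])
v6: WRITE b=39  (b history now [(6, 39)])
v7: WRITE b=3  (b history now [(6, 39), (7, 3)])
READ b @v7: history=[(6, 39), (7, 3)] -> pick v7 -> 3
READ b @v7: history=[(6, 39), (7, 3)] -> pick v7 -> 3
READ b @v6: history=[(6, 39), (7, 3)] -> pick v6 -> 39
READ a @v5: history=[(2, 73), (4, 80)] -> pick v4 -> 80
READ b @v7: history=[(6, 39), (7, 3)] -> pick v7 -> 3
v8: WRITE a=18  (a history now [(2, 73), (4, 80), (8, 18)])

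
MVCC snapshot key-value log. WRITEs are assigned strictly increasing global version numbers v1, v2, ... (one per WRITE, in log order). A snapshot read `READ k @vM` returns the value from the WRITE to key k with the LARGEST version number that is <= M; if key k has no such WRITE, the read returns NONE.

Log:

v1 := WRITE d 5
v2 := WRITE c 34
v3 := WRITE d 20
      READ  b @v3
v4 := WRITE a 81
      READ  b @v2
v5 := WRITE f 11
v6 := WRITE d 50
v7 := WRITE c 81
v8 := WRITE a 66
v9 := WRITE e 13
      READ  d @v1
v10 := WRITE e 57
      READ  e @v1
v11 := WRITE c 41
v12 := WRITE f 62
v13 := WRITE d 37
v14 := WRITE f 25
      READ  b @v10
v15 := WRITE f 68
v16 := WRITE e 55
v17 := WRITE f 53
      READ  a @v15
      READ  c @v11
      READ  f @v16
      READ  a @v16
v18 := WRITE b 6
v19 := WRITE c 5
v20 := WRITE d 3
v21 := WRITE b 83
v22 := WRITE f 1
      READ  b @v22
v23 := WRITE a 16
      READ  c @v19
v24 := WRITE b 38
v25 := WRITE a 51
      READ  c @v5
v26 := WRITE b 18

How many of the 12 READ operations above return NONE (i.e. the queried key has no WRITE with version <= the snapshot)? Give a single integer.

Answer: 4

Derivation:
v1: WRITE d=5  (d history now [(1, 5)])
v2: WRITE c=34  (c history now [(2, 34)])
v3: WRITE d=20  (d history now [(1, 5), (3, 20)])
READ b @v3: history=[] -> no version <= 3 -> NONE
v4: WRITE a=81  (a history now [(4, 81)])
READ b @v2: history=[] -> no version <= 2 -> NONE
v5: WRITE f=11  (f history now [(5, 11)])
v6: WRITE d=50  (d history now [(1, 5), (3, 20), (6, 50)])
v7: WRITE c=81  (c history now [(2, 34), (7, 81)])
v8: WRITE a=66  (a history now [(4, 81), (8, 66)])
v9: WRITE e=13  (e history now [(9, 13)])
READ d @v1: history=[(1, 5), (3, 20), (6, 50)] -> pick v1 -> 5
v10: WRITE e=57  (e history now [(9, 13), (10, 57)])
READ e @v1: history=[(9, 13), (10, 57)] -> no version <= 1 -> NONE
v11: WRITE c=41  (c history now [(2, 34), (7, 81), (11, 41)])
v12: WRITE f=62  (f history now [(5, 11), (12, 62)])
v13: WRITE d=37  (d history now [(1, 5), (3, 20), (6, 50), (13, 37)])
v14: WRITE f=25  (f history now [(5, 11), (12, 62), (14, 25)])
READ b @v10: history=[] -> no version <= 10 -> NONE
v15: WRITE f=68  (f history now [(5, 11), (12, 62), (14, 25), (15, 68)])
v16: WRITE e=55  (e history now [(9, 13), (10, 57), (16, 55)])
v17: WRITE f=53  (f history now [(5, 11), (12, 62), (14, 25), (15, 68), (17, 53)])
READ a @v15: history=[(4, 81), (8, 66)] -> pick v8 -> 66
READ c @v11: history=[(2, 34), (7, 81), (11, 41)] -> pick v11 -> 41
READ f @v16: history=[(5, 11), (12, 62), (14, 25), (15, 68), (17, 53)] -> pick v15 -> 68
READ a @v16: history=[(4, 81), (8, 66)] -> pick v8 -> 66
v18: WRITE b=6  (b history now [(18, 6)])
v19: WRITE c=5  (c history now [(2, 34), (7, 81), (11, 41), (19, 5)])
v20: WRITE d=3  (d history now [(1, 5), (3, 20), (6, 50), (13, 37), (20, 3)])
v21: WRITE b=83  (b history now [(18, 6), (21, 83)])
v22: WRITE f=1  (f history now [(5, 11), (12, 62), (14, 25), (15, 68), (17, 53), (22, 1)])
READ b @v22: history=[(18, 6), (21, 83)] -> pick v21 -> 83
v23: WRITE a=16  (a history now [(4, 81), (8, 66), (23, 16)])
READ c @v19: history=[(2, 34), (7, 81), (11, 41), (19, 5)] -> pick v19 -> 5
v24: WRITE b=38  (b history now [(18, 6), (21, 83), (24, 38)])
v25: WRITE a=51  (a history now [(4, 81), (8, 66), (23, 16), (25, 51)])
READ c @v5: history=[(2, 34), (7, 81), (11, 41), (19, 5)] -> pick v2 -> 34
v26: WRITE b=18  (b history now [(18, 6), (21, 83), (24, 38), (26, 18)])
Read results in order: ['NONE', 'NONE', '5', 'NONE', 'NONE', '66', '41', '68', '66', '83', '5', '34']
NONE count = 4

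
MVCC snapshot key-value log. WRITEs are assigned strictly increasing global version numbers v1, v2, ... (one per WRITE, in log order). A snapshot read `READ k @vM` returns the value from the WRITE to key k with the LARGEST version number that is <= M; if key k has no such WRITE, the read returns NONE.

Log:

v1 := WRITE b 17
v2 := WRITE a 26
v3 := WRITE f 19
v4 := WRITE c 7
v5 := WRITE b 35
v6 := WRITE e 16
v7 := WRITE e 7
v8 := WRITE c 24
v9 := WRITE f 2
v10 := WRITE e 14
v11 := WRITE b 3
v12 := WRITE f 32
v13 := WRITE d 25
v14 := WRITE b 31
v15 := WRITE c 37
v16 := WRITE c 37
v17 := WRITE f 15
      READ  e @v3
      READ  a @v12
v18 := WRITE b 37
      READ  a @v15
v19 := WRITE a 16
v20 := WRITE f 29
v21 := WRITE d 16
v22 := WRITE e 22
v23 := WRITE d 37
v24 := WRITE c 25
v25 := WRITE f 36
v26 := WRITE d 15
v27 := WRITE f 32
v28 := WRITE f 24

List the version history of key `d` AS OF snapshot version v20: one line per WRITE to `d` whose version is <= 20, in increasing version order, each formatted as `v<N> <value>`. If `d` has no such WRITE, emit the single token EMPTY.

Scan writes for key=d with version <= 20:
  v1 WRITE b 17 -> skip
  v2 WRITE a 26 -> skip
  v3 WRITE f 19 -> skip
  v4 WRITE c 7 -> skip
  v5 WRITE b 35 -> skip
  v6 WRITE e 16 -> skip
  v7 WRITE e 7 -> skip
  v8 WRITE c 24 -> skip
  v9 WRITE f 2 -> skip
  v10 WRITE e 14 -> skip
  v11 WRITE b 3 -> skip
  v12 WRITE f 32 -> skip
  v13 WRITE d 25 -> keep
  v14 WRITE b 31 -> skip
  v15 WRITE c 37 -> skip
  v16 WRITE c 37 -> skip
  v17 WRITE f 15 -> skip
  v18 WRITE b 37 -> skip
  v19 WRITE a 16 -> skip
  v20 WRITE f 29 -> skip
  v21 WRITE d 16 -> drop (> snap)
  v22 WRITE e 22 -> skip
  v23 WRITE d 37 -> drop (> snap)
  v24 WRITE c 25 -> skip
  v25 WRITE f 36 -> skip
  v26 WRITE d 15 -> drop (> snap)
  v27 WRITE f 32 -> skip
  v28 WRITE f 24 -> skip
Collected: [(13, 25)]

Answer: v13 25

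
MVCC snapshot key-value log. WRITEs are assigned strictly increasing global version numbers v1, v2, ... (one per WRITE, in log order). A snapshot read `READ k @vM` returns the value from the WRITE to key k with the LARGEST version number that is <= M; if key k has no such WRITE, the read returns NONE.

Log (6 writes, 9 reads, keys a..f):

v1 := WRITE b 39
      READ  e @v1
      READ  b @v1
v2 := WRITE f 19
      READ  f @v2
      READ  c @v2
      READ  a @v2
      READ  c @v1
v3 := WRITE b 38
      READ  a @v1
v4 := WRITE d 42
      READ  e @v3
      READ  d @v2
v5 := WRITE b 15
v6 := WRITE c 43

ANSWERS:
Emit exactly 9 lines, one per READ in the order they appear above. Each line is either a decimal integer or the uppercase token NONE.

Answer: NONE
39
19
NONE
NONE
NONE
NONE
NONE
NONE

Derivation:
v1: WRITE b=39  (b history now [(1, 39)])
READ e @v1: history=[] -> no version <= 1 -> NONE
READ b @v1: history=[(1, 39)] -> pick v1 -> 39
v2: WRITE f=19  (f history now [(2, 19)])
READ f @v2: history=[(2, 19)] -> pick v2 -> 19
READ c @v2: history=[] -> no version <= 2 -> NONE
READ a @v2: history=[] -> no version <= 2 -> NONE
READ c @v1: history=[] -> no version <= 1 -> NONE
v3: WRITE b=38  (b history now [(1, 39), (3, 38)])
READ a @v1: history=[] -> no version <= 1 -> NONE
v4: WRITE d=42  (d history now [(4, 42)])
READ e @v3: history=[] -> no version <= 3 -> NONE
READ d @v2: history=[(4, 42)] -> no version <= 2 -> NONE
v5: WRITE b=15  (b history now [(1, 39), (3, 38), (5, 15)])
v6: WRITE c=43  (c history now [(6, 43)])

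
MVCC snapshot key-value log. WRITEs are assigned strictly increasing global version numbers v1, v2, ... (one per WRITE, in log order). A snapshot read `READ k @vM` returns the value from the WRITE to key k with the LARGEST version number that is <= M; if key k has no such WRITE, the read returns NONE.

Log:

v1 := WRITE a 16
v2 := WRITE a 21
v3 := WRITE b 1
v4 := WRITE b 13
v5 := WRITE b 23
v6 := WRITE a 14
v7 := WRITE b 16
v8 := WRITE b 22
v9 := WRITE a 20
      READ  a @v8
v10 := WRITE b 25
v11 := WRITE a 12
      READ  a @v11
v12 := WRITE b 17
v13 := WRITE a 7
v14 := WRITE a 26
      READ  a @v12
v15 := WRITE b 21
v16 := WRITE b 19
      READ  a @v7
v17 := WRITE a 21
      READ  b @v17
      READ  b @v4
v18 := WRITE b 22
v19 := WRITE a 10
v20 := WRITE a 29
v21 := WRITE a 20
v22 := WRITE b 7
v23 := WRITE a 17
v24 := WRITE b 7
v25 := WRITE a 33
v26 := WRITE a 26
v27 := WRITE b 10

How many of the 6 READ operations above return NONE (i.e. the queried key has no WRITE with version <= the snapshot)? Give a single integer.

Answer: 0

Derivation:
v1: WRITE a=16  (a history now [(1, 16)])
v2: WRITE a=21  (a history now [(1, 16), (2, 21)])
v3: WRITE b=1  (b history now [(3, 1)])
v4: WRITE b=13  (b history now [(3, 1), (4, 13)])
v5: WRITE b=23  (b history now [(3, 1), (4, 13), (5, 23)])
v6: WRITE a=14  (a history now [(1, 16), (2, 21), (6, 14)])
v7: WRITE b=16  (b history now [(3, 1), (4, 13), (5, 23), (7, 16)])
v8: WRITE b=22  (b history now [(3, 1), (4, 13), (5, 23), (7, 16), (8, 22)])
v9: WRITE a=20  (a history now [(1, 16), (2, 21), (6, 14), (9, 20)])
READ a @v8: history=[(1, 16), (2, 21), (6, 14), (9, 20)] -> pick v6 -> 14
v10: WRITE b=25  (b history now [(3, 1), (4, 13), (5, 23), (7, 16), (8, 22), (10, 25)])
v11: WRITE a=12  (a history now [(1, 16), (2, 21), (6, 14), (9, 20), (11, 12)])
READ a @v11: history=[(1, 16), (2, 21), (6, 14), (9, 20), (11, 12)] -> pick v11 -> 12
v12: WRITE b=17  (b history now [(3, 1), (4, 13), (5, 23), (7, 16), (8, 22), (10, 25), (12, 17)])
v13: WRITE a=7  (a history now [(1, 16), (2, 21), (6, 14), (9, 20), (11, 12), (13, 7)])
v14: WRITE a=26  (a history now [(1, 16), (2, 21), (6, 14), (9, 20), (11, 12), (13, 7), (14, 26)])
READ a @v12: history=[(1, 16), (2, 21), (6, 14), (9, 20), (11, 12), (13, 7), (14, 26)] -> pick v11 -> 12
v15: WRITE b=21  (b history now [(3, 1), (4, 13), (5, 23), (7, 16), (8, 22), (10, 25), (12, 17), (15, 21)])
v16: WRITE b=19  (b history now [(3, 1), (4, 13), (5, 23), (7, 16), (8, 22), (10, 25), (12, 17), (15, 21), (16, 19)])
READ a @v7: history=[(1, 16), (2, 21), (6, 14), (9, 20), (11, 12), (13, 7), (14, 26)] -> pick v6 -> 14
v17: WRITE a=21  (a history now [(1, 16), (2, 21), (6, 14), (9, 20), (11, 12), (13, 7), (14, 26), (17, 21)])
READ b @v17: history=[(3, 1), (4, 13), (5, 23), (7, 16), (8, 22), (10, 25), (12, 17), (15, 21), (16, 19)] -> pick v16 -> 19
READ b @v4: history=[(3, 1), (4, 13), (5, 23), (7, 16), (8, 22), (10, 25), (12, 17), (15, 21), (16, 19)] -> pick v4 -> 13
v18: WRITE b=22  (b history now [(3, 1), (4, 13), (5, 23), (7, 16), (8, 22), (10, 25), (12, 17), (15, 21), (16, 19), (18, 22)])
v19: WRITE a=10  (a history now [(1, 16), (2, 21), (6, 14), (9, 20), (11, 12), (13, 7), (14, 26), (17, 21), (19, 10)])
v20: WRITE a=29  (a history now [(1, 16), (2, 21), (6, 14), (9, 20), (11, 12), (13, 7), (14, 26), (17, 21), (19, 10), (20, 29)])
v21: WRITE a=20  (a history now [(1, 16), (2, 21), (6, 14), (9, 20), (11, 12), (13, 7), (14, 26), (17, 21), (19, 10), (20, 29), (21, 20)])
v22: WRITE b=7  (b history now [(3, 1), (4, 13), (5, 23), (7, 16), (8, 22), (10, 25), (12, 17), (15, 21), (16, 19), (18, 22), (22, 7)])
v23: WRITE a=17  (a history now [(1, 16), (2, 21), (6, 14), (9, 20), (11, 12), (13, 7), (14, 26), (17, 21), (19, 10), (20, 29), (21, 20), (23, 17)])
v24: WRITE b=7  (b history now [(3, 1), (4, 13), (5, 23), (7, 16), (8, 22), (10, 25), (12, 17), (15, 21), (16, 19), (18, 22), (22, 7), (24, 7)])
v25: WRITE a=33  (a history now [(1, 16), (2, 21), (6, 14), (9, 20), (11, 12), (13, 7), (14, 26), (17, 21), (19, 10), (20, 29), (21, 20), (23, 17), (25, 33)])
v26: WRITE a=26  (a history now [(1, 16), (2, 21), (6, 14), (9, 20), (11, 12), (13, 7), (14, 26), (17, 21), (19, 10), (20, 29), (21, 20), (23, 17), (25, 33), (26, 26)])
v27: WRITE b=10  (b history now [(3, 1), (4, 13), (5, 23), (7, 16), (8, 22), (10, 25), (12, 17), (15, 21), (16, 19), (18, 22), (22, 7), (24, 7), (27, 10)])
Read results in order: ['14', '12', '12', '14', '19', '13']
NONE count = 0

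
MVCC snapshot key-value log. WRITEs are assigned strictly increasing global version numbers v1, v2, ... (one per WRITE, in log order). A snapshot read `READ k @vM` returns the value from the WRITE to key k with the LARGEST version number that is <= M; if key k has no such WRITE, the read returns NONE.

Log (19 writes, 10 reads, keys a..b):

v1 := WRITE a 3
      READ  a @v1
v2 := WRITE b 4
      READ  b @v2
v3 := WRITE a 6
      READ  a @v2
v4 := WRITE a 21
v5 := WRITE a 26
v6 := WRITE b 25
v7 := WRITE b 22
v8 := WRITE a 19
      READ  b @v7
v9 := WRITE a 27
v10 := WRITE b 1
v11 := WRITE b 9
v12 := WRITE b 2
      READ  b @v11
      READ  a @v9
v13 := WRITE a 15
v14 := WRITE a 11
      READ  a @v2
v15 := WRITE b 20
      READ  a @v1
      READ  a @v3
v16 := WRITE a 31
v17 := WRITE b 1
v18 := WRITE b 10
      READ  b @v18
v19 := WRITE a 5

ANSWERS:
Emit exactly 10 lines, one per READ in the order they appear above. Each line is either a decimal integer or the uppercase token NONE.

Answer: 3
4
3
22
9
27
3
3
6
10

Derivation:
v1: WRITE a=3  (a history now [(1, 3)])
READ a @v1: history=[(1, 3)] -> pick v1 -> 3
v2: WRITE b=4  (b history now [(2, 4)])
READ b @v2: history=[(2, 4)] -> pick v2 -> 4
v3: WRITE a=6  (a history now [(1, 3), (3, 6)])
READ a @v2: history=[(1, 3), (3, 6)] -> pick v1 -> 3
v4: WRITE a=21  (a history now [(1, 3), (3, 6), (4, 21)])
v5: WRITE a=26  (a history now [(1, 3), (3, 6), (4, 21), (5, 26)])
v6: WRITE b=25  (b history now [(2, 4), (6, 25)])
v7: WRITE b=22  (b history now [(2, 4), (6, 25), (7, 22)])
v8: WRITE a=19  (a history now [(1, 3), (3, 6), (4, 21), (5, 26), (8, 19)])
READ b @v7: history=[(2, 4), (6, 25), (7, 22)] -> pick v7 -> 22
v9: WRITE a=27  (a history now [(1, 3), (3, 6), (4, 21), (5, 26), (8, 19), (9, 27)])
v10: WRITE b=1  (b history now [(2, 4), (6, 25), (7, 22), (10, 1)])
v11: WRITE b=9  (b history now [(2, 4), (6, 25), (7, 22), (10, 1), (11, 9)])
v12: WRITE b=2  (b history now [(2, 4), (6, 25), (7, 22), (10, 1), (11, 9), (12, 2)])
READ b @v11: history=[(2, 4), (6, 25), (7, 22), (10, 1), (11, 9), (12, 2)] -> pick v11 -> 9
READ a @v9: history=[(1, 3), (3, 6), (4, 21), (5, 26), (8, 19), (9, 27)] -> pick v9 -> 27
v13: WRITE a=15  (a history now [(1, 3), (3, 6), (4, 21), (5, 26), (8, 19), (9, 27), (13, 15)])
v14: WRITE a=11  (a history now [(1, 3), (3, 6), (4, 21), (5, 26), (8, 19), (9, 27), (13, 15), (14, 11)])
READ a @v2: history=[(1, 3), (3, 6), (4, 21), (5, 26), (8, 19), (9, 27), (13, 15), (14, 11)] -> pick v1 -> 3
v15: WRITE b=20  (b history now [(2, 4), (6, 25), (7, 22), (10, 1), (11, 9), (12, 2), (15, 20)])
READ a @v1: history=[(1, 3), (3, 6), (4, 21), (5, 26), (8, 19), (9, 27), (13, 15), (14, 11)] -> pick v1 -> 3
READ a @v3: history=[(1, 3), (3, 6), (4, 21), (5, 26), (8, 19), (9, 27), (13, 15), (14, 11)] -> pick v3 -> 6
v16: WRITE a=31  (a history now [(1, 3), (3, 6), (4, 21), (5, 26), (8, 19), (9, 27), (13, 15), (14, 11), (16, 31)])
v17: WRITE b=1  (b history now [(2, 4), (6, 25), (7, 22), (10, 1), (11, 9), (12, 2), (15, 20), (17, 1)])
v18: WRITE b=10  (b history now [(2, 4), (6, 25), (7, 22), (10, 1), (11, 9), (12, 2), (15, 20), (17, 1), (18, 10)])
READ b @v18: history=[(2, 4), (6, 25), (7, 22), (10, 1), (11, 9), (12, 2), (15, 20), (17, 1), (18, 10)] -> pick v18 -> 10
v19: WRITE a=5  (a history now [(1, 3), (3, 6), (4, 21), (5, 26), (8, 19), (9, 27), (13, 15), (14, 11), (16, 31), (19, 5)])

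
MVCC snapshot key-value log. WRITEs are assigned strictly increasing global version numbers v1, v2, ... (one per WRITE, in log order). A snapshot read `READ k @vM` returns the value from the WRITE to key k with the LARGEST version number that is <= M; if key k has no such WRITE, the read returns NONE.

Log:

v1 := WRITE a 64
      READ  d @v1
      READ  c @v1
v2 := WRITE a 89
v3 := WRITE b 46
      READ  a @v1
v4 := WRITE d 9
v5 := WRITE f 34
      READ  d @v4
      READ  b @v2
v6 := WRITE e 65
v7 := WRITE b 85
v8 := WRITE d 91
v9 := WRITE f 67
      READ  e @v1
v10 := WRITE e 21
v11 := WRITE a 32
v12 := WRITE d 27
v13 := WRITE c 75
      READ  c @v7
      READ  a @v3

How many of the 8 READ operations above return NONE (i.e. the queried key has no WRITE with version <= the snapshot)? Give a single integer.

Answer: 5

Derivation:
v1: WRITE a=64  (a history now [(1, 64)])
READ d @v1: history=[] -> no version <= 1 -> NONE
READ c @v1: history=[] -> no version <= 1 -> NONE
v2: WRITE a=89  (a history now [(1, 64), (2, 89)])
v3: WRITE b=46  (b history now [(3, 46)])
READ a @v1: history=[(1, 64), (2, 89)] -> pick v1 -> 64
v4: WRITE d=9  (d history now [(4, 9)])
v5: WRITE f=34  (f history now [(5, 34)])
READ d @v4: history=[(4, 9)] -> pick v4 -> 9
READ b @v2: history=[(3, 46)] -> no version <= 2 -> NONE
v6: WRITE e=65  (e history now [(6, 65)])
v7: WRITE b=85  (b history now [(3, 46), (7, 85)])
v8: WRITE d=91  (d history now [(4, 9), (8, 91)])
v9: WRITE f=67  (f history now [(5, 34), (9, 67)])
READ e @v1: history=[(6, 65)] -> no version <= 1 -> NONE
v10: WRITE e=21  (e history now [(6, 65), (10, 21)])
v11: WRITE a=32  (a history now [(1, 64), (2, 89), (11, 32)])
v12: WRITE d=27  (d history now [(4, 9), (8, 91), (12, 27)])
v13: WRITE c=75  (c history now [(13, 75)])
READ c @v7: history=[(13, 75)] -> no version <= 7 -> NONE
READ a @v3: history=[(1, 64), (2, 89), (11, 32)] -> pick v2 -> 89
Read results in order: ['NONE', 'NONE', '64', '9', 'NONE', 'NONE', 'NONE', '89']
NONE count = 5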